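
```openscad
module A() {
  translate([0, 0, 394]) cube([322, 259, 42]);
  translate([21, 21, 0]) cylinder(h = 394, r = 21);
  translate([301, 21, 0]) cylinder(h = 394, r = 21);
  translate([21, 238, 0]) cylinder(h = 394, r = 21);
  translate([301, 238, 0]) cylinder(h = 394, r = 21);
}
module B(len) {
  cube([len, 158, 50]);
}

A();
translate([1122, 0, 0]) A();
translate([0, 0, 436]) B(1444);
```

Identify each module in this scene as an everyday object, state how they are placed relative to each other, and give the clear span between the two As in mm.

Second stool starts at x = 1122; first ends at x = 322; clear span = 1122 − 322 = 800 mm.

A is a stool. B is a beam. A beam spans the tops of two stools. The clear span between the two stools is 800 mm.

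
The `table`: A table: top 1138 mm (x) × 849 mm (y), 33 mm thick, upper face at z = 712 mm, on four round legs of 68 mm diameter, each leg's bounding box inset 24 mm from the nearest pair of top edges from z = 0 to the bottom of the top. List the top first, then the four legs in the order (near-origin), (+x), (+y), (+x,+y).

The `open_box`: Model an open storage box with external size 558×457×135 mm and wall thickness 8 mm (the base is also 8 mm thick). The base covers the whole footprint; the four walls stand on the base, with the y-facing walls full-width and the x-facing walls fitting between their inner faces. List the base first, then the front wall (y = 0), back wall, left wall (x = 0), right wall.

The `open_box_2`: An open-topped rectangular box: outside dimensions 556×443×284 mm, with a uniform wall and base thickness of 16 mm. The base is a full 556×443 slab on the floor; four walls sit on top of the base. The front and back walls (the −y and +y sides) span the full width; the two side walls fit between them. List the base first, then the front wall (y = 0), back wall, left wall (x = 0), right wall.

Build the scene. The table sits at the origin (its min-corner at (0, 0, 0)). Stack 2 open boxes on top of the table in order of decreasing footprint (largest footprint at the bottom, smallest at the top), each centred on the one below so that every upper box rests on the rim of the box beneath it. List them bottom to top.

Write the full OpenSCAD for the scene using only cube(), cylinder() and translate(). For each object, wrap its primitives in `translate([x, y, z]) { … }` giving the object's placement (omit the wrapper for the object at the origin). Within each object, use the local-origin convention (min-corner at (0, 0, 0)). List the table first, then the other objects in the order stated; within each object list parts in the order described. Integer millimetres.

translate([0, 0, 679]) cube([1138, 849, 33]);
translate([58, 58, 0]) cylinder(h = 679, r = 34);
translate([1080, 58, 0]) cylinder(h = 679, r = 34);
translate([58, 791, 0]) cylinder(h = 679, r = 34);
translate([1080, 791, 0]) cylinder(h = 679, r = 34);
translate([290, 196, 712]) {
  cube([558, 457, 8]);
  translate([0, 0, 8]) cube([558, 8, 127]);
  translate([0, 449, 8]) cube([558, 8, 127]);
  translate([0, 8, 8]) cube([8, 441, 127]);
  translate([550, 8, 8]) cube([8, 441, 127]);
}
translate([291, 203, 847]) {
  cube([556, 443, 16]);
  translate([0, 0, 16]) cube([556, 16, 268]);
  translate([0, 427, 16]) cube([556, 16, 268]);
  translate([0, 16, 16]) cube([16, 411, 268]);
  translate([540, 16, 16]) cube([16, 411, 268]);
}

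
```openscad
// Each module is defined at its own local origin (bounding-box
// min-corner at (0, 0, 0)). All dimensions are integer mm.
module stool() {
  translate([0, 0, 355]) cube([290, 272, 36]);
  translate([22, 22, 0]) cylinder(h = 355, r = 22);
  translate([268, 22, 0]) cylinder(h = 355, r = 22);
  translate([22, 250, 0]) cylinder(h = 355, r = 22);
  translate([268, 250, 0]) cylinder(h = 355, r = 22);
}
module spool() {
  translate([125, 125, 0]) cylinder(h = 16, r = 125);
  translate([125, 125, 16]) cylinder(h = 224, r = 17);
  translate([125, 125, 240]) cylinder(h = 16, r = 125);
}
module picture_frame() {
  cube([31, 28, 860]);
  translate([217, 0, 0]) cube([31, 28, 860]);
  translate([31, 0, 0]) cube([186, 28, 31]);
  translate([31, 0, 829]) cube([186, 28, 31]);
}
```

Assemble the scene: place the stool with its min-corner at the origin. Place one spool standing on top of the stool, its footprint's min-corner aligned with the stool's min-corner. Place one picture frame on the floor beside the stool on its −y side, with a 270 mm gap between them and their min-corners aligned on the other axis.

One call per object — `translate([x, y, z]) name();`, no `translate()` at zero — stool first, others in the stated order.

stool();
translate([0, 0, 391]) spool();
translate([0, -298, 0]) picture_frame();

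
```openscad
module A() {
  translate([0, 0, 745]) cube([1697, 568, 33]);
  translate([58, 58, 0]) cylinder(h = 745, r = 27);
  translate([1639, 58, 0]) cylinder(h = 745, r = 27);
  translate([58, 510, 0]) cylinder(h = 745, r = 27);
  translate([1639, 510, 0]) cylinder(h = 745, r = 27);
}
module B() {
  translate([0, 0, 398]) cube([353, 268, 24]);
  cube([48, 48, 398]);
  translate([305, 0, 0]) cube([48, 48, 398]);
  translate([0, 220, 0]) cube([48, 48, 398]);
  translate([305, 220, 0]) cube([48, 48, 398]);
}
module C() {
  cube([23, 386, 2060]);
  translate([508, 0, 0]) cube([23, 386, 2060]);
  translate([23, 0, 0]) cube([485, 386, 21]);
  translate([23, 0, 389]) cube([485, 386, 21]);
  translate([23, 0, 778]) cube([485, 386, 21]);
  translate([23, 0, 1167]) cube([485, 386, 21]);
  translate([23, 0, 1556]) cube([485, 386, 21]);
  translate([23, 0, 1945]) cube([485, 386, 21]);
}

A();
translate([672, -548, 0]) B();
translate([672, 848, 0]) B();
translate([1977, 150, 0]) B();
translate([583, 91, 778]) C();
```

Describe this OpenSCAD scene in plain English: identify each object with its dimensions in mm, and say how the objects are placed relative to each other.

A is a rectangular dining table. The top is 1697×568×33 mm with its upper surface at z = 778 mm. It stands on four round legs of 54 mm diameter, each leg's bounding box inset 31 mm from the nearest pair of top edges, running from the floor to the underside of the top.

B is a four-legged stool. The seat is a 353×268×24 mm slab whose top surface is at z = 422 mm; four square legs, each 48×48 mm in cross-section, run from the floor (z = 0) to the underside of the seat, each flush with a corner of the seat.

C is a bookshelf 531 mm wide overall, 386 mm deep and 2060 mm tall. The two sides are 23 mm thick vertical panels. 6 horizontal shelves of 21 mm thickness span between the inner faces of the sides; the lowest shelf sits on the floor and shelves are stacked with a clear vertical gap of 368 mm between each pair.

Three stools sit around the table at the −y, +y, +x sides. The bookshelf is on top of the table, centred.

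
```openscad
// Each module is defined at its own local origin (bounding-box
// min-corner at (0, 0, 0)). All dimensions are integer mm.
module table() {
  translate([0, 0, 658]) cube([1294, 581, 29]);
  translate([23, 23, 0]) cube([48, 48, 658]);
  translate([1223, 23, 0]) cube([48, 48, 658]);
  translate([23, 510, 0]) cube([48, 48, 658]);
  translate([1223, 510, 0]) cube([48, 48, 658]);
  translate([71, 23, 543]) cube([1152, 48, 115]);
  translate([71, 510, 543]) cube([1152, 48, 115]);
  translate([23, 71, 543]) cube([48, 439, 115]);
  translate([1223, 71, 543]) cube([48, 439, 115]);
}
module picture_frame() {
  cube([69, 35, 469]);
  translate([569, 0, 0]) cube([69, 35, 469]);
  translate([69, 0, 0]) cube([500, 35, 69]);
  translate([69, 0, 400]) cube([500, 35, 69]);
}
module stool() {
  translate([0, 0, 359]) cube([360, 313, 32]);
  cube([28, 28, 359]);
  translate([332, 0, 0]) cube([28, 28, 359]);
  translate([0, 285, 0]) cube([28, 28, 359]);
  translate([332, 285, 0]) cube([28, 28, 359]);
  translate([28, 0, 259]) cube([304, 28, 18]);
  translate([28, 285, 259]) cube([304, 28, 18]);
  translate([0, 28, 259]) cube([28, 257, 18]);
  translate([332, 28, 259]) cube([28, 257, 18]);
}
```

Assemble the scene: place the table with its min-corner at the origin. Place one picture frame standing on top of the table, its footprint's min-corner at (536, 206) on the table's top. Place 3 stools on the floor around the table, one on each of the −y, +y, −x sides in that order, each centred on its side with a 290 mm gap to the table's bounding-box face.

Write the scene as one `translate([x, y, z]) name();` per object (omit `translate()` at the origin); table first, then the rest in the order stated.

table();
translate([536, 206, 687]) picture_frame();
translate([467, -603, 0]) stool();
translate([467, 871, 0]) stool();
translate([-650, 134, 0]) stool();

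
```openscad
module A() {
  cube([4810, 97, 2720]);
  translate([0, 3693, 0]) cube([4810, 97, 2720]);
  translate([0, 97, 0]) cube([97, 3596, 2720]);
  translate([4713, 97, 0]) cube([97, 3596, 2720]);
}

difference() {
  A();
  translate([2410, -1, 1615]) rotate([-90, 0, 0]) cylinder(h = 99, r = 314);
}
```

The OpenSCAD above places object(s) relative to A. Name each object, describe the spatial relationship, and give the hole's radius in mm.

The subtracted cylinder has r = 314 mm.

A is a house frame. The house frame has a circular hole through its front wall. The hole's radius is 314 mm.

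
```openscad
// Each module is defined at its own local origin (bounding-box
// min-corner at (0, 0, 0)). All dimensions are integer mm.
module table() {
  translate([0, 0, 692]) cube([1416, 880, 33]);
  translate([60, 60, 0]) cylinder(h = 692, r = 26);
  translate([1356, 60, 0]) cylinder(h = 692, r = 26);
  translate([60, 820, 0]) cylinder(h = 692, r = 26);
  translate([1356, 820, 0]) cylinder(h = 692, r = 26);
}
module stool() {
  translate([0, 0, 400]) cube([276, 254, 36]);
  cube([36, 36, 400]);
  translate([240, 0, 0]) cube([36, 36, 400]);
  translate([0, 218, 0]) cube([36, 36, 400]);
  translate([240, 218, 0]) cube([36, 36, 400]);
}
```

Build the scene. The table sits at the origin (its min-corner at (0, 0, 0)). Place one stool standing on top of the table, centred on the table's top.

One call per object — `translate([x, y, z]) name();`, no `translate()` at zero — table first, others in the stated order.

table();
translate([570, 313, 725]) stool();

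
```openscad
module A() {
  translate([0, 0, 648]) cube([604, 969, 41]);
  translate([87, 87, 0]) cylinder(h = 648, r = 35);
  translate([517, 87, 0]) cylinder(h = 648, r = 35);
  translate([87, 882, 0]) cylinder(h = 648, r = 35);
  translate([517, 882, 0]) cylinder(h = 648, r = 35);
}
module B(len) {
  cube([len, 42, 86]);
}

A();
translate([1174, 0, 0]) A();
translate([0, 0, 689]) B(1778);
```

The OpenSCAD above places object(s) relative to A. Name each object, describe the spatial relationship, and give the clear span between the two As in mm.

A is a table. B is a beam. A beam spans the tops of two tables. The clear span between the two tables is 570 mm.

Second table starts at x = 1174; first ends at x = 604; clear span = 1174 − 604 = 570 mm.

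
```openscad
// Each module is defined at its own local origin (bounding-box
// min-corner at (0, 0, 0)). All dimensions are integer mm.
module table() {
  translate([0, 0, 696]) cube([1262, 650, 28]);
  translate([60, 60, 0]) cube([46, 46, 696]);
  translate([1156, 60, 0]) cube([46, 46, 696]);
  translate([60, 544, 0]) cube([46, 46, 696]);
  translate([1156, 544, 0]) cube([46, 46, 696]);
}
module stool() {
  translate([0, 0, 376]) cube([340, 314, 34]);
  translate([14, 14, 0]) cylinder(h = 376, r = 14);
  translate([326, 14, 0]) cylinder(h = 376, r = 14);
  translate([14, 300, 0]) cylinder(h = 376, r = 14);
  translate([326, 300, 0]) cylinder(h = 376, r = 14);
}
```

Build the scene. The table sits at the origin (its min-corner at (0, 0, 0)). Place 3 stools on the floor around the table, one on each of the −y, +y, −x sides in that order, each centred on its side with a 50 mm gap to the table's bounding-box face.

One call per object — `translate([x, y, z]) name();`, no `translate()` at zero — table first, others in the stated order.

table();
translate([461, -364, 0]) stool();
translate([461, 700, 0]) stool();
translate([-390, 168, 0]) stool();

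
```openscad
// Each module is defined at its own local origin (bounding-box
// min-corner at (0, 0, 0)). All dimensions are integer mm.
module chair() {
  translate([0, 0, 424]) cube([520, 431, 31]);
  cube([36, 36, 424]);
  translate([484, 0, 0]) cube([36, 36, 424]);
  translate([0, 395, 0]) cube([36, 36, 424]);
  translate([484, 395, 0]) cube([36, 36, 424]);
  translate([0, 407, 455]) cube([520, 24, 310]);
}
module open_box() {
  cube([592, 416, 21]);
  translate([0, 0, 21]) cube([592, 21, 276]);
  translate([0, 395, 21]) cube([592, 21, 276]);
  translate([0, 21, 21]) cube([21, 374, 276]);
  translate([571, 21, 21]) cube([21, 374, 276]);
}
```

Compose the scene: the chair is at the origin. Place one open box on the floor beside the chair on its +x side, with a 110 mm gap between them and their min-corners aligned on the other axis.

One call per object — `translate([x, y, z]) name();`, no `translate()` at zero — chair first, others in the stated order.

chair();
translate([630, 0, 0]) open_box();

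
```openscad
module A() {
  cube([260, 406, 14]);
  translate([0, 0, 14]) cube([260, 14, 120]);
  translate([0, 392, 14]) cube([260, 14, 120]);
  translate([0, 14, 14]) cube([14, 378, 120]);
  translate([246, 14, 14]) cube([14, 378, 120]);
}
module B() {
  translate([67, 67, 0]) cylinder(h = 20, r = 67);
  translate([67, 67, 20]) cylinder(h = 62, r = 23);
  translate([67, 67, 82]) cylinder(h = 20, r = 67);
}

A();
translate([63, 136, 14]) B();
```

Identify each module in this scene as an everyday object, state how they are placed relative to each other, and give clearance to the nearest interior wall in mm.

Clearances: x = 49, y = 122; minimum 49 mm.

A is an open box. B is a spool. The spool sits inside the open box, centred. The clearance to the nearest interior wall is 49 mm.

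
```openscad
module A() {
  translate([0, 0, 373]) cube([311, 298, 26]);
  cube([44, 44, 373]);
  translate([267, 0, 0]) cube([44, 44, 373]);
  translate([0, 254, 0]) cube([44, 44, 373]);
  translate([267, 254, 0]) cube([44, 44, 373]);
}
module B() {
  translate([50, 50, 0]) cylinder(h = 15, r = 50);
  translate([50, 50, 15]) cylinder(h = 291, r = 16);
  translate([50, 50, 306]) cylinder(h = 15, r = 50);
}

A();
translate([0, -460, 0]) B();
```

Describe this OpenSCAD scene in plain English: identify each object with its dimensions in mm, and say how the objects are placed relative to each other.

A is a simple wooden stool: a rectangular seat 311 mm (x) by 298 mm (y), 26 mm thick, top face at z = 399 mm, on four square legs, each 44×44 mm in cross-section. The legs rest on z = 0, each flush with a corner of the seat.

B is a spool: two coaxial disc flanges of radius 50 mm and thickness 15 mm, joined by a core cylinder of radius 16 mm and height 291 mm. The lower flange rests on z = 0 and the three cylinders share a vertical axis.

The spool is on the floor beside the stool on its −y side.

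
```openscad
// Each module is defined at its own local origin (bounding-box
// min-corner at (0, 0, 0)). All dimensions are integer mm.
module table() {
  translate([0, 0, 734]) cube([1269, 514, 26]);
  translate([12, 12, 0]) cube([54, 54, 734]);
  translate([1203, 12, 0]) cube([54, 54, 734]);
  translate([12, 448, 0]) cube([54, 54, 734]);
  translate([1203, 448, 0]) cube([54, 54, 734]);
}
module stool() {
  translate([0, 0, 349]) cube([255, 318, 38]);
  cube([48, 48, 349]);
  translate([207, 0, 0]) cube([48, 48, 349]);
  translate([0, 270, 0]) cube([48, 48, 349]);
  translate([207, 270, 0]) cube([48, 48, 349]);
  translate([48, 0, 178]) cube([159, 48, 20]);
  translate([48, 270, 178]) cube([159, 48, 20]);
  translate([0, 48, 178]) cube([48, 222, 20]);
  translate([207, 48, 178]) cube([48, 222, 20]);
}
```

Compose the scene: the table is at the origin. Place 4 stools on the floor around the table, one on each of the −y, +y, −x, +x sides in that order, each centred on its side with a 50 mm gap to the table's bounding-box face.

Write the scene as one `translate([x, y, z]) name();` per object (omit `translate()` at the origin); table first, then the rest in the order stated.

table();
translate([507, -368, 0]) stool();
translate([507, 564, 0]) stool();
translate([-305, 98, 0]) stool();
translate([1319, 98, 0]) stool();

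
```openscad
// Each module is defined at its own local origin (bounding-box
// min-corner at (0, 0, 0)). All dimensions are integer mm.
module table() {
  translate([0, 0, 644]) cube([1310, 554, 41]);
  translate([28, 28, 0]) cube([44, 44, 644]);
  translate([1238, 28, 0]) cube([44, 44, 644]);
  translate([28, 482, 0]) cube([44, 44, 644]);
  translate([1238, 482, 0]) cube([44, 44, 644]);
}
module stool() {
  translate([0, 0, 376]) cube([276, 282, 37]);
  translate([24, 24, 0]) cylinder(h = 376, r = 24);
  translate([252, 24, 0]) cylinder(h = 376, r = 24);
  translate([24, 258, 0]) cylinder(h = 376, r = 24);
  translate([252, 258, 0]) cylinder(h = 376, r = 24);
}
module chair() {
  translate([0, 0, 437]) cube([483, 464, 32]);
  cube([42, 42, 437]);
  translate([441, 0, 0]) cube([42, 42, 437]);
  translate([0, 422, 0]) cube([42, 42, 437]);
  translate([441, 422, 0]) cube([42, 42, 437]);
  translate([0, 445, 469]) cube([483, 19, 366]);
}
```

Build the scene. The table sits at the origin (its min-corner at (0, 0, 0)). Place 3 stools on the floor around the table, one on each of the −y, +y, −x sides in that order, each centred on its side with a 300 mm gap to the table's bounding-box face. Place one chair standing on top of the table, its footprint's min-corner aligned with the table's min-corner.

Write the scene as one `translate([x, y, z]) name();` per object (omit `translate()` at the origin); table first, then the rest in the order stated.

table();
translate([517, -582, 0]) stool();
translate([517, 854, 0]) stool();
translate([-576, 136, 0]) stool();
translate([0, 0, 685]) chair();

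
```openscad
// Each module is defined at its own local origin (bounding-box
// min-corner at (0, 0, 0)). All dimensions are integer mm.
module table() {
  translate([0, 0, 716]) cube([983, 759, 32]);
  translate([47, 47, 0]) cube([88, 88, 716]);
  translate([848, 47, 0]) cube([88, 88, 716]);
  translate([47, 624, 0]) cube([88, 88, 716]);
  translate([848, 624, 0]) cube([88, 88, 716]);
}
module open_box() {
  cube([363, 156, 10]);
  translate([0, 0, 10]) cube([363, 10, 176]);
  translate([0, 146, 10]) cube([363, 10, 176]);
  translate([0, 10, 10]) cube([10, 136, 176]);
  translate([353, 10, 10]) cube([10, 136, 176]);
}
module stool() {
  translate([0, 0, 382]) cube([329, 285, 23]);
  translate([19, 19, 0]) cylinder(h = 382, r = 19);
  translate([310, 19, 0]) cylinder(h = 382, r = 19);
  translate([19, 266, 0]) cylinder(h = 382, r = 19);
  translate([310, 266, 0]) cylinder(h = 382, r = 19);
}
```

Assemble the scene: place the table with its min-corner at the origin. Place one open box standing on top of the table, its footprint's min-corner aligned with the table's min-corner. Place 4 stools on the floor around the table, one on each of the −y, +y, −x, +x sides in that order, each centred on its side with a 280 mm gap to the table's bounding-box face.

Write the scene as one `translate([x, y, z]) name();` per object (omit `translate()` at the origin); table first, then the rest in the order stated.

table();
translate([0, 0, 748]) open_box();
translate([327, -565, 0]) stool();
translate([327, 1039, 0]) stool();
translate([-609, 237, 0]) stool();
translate([1263, 237, 0]) stool();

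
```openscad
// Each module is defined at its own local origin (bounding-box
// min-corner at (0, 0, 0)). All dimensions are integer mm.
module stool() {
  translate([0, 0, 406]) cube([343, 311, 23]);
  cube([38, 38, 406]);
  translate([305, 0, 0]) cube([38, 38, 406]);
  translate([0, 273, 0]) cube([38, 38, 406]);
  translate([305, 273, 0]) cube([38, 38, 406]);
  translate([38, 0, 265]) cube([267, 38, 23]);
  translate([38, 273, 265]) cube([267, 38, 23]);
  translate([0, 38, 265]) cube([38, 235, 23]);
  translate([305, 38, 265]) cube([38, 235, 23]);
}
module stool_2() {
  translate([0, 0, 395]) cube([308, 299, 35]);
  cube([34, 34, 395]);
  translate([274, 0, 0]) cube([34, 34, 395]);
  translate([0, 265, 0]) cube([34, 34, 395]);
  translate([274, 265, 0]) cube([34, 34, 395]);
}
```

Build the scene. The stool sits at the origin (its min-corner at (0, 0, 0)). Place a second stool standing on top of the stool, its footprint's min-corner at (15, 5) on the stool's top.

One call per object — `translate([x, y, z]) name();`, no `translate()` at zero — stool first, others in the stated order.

stool();
translate([15, 5, 429]) stool_2();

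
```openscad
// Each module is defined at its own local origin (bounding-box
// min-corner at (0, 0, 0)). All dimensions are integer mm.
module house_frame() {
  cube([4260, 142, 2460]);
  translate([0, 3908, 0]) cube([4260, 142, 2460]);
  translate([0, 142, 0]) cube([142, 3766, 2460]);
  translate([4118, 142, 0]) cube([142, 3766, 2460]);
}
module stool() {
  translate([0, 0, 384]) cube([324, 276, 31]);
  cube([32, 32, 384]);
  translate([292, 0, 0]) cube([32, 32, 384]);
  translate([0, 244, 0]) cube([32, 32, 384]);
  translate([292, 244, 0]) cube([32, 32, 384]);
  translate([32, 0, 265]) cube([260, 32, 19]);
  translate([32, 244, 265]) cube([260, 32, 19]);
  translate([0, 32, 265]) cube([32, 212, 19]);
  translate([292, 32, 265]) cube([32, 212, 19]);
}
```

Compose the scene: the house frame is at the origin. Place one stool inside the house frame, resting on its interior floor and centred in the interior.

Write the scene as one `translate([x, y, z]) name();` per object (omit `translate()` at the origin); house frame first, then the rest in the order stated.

house_frame();
translate([1968, 1887, 0]) stool();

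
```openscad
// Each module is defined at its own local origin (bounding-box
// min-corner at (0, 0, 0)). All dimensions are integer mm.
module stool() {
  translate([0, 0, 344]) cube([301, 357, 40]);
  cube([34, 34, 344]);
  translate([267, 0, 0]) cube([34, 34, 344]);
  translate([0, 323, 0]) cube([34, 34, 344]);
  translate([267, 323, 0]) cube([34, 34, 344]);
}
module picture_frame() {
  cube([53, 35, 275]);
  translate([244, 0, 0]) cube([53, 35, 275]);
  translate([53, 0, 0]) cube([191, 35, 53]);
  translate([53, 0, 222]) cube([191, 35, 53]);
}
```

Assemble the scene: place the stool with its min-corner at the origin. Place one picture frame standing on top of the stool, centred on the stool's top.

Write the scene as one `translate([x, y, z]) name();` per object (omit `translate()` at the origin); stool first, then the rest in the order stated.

stool();
translate([2, 161, 384]) picture_frame();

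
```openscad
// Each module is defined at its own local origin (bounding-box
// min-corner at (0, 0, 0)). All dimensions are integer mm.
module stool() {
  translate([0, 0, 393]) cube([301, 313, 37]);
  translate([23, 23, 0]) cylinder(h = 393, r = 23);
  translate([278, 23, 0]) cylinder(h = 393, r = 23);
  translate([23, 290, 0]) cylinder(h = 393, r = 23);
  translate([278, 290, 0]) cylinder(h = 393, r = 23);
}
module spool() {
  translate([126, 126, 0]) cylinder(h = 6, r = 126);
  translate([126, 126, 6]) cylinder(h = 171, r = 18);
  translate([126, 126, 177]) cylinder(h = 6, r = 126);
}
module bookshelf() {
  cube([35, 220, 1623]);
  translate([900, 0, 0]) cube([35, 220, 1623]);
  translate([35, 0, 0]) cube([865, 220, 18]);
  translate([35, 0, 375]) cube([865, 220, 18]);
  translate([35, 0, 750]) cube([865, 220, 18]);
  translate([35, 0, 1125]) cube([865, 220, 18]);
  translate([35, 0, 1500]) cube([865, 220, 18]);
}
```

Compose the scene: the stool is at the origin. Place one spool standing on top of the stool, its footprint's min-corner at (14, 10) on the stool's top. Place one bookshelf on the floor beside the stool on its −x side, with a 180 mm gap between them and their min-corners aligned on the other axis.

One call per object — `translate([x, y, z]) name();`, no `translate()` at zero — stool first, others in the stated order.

stool();
translate([14, 10, 430]) spool();
translate([-1115, 0, 0]) bookshelf();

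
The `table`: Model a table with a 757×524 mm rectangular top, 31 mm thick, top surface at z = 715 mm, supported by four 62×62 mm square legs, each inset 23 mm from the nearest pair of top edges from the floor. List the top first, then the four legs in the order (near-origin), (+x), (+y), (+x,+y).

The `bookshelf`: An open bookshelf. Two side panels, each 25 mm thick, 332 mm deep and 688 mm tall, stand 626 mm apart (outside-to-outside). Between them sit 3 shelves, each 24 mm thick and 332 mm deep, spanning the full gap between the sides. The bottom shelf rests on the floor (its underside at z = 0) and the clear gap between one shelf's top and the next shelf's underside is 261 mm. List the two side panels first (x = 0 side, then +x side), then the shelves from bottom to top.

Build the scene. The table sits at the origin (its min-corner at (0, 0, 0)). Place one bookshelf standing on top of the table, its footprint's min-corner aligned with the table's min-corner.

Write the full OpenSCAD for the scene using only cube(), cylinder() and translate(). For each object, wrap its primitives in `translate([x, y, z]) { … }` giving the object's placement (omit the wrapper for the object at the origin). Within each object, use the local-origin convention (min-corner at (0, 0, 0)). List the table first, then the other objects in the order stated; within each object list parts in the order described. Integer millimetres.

translate([0, 0, 684]) cube([757, 524, 31]);
translate([23, 23, 0]) cube([62, 62, 684]);
translate([672, 23, 0]) cube([62, 62, 684]);
translate([23, 439, 0]) cube([62, 62, 684]);
translate([672, 439, 0]) cube([62, 62, 684]);
translate([0, 0, 715]) {
  cube([25, 332, 688]);
  translate([601, 0, 0]) cube([25, 332, 688]);
  translate([25, 0, 0]) cube([576, 332, 24]);
  translate([25, 0, 285]) cube([576, 332, 24]);
  translate([25, 0, 570]) cube([576, 332, 24]);
}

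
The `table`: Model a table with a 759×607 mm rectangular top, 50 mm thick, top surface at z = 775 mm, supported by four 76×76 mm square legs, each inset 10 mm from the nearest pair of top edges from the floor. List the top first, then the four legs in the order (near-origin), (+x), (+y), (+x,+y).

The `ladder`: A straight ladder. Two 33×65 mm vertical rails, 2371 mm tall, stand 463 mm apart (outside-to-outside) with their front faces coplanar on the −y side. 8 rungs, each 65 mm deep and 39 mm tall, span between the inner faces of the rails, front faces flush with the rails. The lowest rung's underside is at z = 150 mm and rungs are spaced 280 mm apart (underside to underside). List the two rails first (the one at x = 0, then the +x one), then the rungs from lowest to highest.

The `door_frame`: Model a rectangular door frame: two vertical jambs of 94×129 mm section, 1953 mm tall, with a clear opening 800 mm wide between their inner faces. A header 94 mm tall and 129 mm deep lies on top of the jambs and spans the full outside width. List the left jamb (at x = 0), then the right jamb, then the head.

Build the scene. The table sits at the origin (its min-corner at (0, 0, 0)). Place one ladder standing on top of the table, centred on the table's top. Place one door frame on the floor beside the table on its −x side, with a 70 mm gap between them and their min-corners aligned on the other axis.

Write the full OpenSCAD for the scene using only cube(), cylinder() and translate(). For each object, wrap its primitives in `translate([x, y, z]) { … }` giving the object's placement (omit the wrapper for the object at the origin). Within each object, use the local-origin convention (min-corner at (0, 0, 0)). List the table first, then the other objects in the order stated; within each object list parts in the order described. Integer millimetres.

translate([0, 0, 725]) cube([759, 607, 50]);
translate([10, 10, 0]) cube([76, 76, 725]);
translate([673, 10, 0]) cube([76, 76, 725]);
translate([10, 521, 0]) cube([76, 76, 725]);
translate([673, 521, 0]) cube([76, 76, 725]);
translate([148, 271, 775]) {
  cube([33, 65, 2371]);
  translate([430, 0, 0]) cube([33, 65, 2371]);
  translate([33, 0, 150]) cube([397, 65, 39]);
  translate([33, 0, 430]) cube([397, 65, 39]);
  translate([33, 0, 710]) cube([397, 65, 39]);
  translate([33, 0, 990]) cube([397, 65, 39]);
  translate([33, 0, 1270]) cube([397, 65, 39]);
  translate([33, 0, 1550]) cube([397, 65, 39]);
  translate([33, 0, 1830]) cube([397, 65, 39]);
  translate([33, 0, 2110]) cube([397, 65, 39]);
}
translate([-1058, 0, 0]) {
  cube([94, 129, 1953]);
  translate([894, 0, 0]) cube([94, 129, 1953]);
  translate([0, 0, 1953]) cube([988, 129, 94]);
}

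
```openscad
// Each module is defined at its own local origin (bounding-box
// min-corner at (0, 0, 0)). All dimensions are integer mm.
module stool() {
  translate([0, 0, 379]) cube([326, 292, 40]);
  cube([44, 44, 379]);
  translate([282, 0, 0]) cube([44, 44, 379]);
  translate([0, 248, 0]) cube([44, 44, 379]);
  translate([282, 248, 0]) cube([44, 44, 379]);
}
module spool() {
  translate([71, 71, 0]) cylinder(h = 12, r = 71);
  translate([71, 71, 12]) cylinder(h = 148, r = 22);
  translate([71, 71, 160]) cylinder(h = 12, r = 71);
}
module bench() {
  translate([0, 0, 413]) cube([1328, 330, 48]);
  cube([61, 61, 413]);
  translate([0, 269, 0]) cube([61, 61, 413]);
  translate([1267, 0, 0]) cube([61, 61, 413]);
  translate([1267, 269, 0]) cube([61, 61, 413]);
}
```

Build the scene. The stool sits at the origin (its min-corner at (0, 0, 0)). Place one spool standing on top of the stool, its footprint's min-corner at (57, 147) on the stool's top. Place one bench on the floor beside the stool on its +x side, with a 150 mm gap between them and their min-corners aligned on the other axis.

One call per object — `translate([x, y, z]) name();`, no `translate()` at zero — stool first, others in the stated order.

stool();
translate([57, 147, 419]) spool();
translate([476, 0, 0]) bench();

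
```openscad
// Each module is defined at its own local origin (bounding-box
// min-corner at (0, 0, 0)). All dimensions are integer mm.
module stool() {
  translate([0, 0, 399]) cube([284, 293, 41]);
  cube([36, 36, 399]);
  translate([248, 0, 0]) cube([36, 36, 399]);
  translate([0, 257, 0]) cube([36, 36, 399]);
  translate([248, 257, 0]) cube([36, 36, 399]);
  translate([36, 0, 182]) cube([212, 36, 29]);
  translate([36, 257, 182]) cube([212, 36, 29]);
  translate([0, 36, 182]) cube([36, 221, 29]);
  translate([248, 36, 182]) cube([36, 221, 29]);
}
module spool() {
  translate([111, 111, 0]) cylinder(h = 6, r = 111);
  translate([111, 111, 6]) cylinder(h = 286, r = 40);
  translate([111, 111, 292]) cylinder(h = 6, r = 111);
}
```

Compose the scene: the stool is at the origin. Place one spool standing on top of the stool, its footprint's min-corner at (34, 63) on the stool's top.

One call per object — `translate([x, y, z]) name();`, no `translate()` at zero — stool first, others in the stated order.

stool();
translate([34, 63, 440]) spool();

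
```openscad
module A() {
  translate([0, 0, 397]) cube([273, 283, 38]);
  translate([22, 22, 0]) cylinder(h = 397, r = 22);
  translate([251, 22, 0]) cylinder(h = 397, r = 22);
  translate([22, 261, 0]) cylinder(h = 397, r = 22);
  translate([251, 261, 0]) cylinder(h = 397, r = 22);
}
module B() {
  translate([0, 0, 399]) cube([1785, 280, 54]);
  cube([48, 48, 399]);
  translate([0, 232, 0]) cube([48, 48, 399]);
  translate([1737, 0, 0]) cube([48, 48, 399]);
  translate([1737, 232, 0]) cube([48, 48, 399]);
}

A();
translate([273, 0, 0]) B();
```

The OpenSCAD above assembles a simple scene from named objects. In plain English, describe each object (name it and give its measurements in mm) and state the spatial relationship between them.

A is a simple wooden stool: a rectangular seat 273 mm (x) by 283 mm (y), 38 mm thick, top face at z = 435 mm, on four round legs, each 44 mm in diameter. The legs rest on z = 0, each leg's axis is inset half a diameter from the nearest pair of seat edges (so the leg's bounding box is flush with the corner).

B is a bench: a 1785×280 mm seat slab, 54 mm thick, top at z = 453 mm, on four 48×48 mm square legs flush with the seat corners and standing on z = 0.

The bench is against the stool's +x side, with their −y faces flush.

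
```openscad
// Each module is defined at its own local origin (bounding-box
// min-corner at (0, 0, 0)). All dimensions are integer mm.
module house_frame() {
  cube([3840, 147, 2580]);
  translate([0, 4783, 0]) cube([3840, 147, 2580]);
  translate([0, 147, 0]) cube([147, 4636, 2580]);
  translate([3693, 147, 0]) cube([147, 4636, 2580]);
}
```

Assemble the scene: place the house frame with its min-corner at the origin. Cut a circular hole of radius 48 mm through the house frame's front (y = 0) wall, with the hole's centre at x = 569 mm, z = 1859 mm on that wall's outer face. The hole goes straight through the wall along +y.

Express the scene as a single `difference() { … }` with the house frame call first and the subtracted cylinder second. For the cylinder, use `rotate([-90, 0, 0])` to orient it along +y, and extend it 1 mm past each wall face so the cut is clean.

difference() {
  house_frame();
  translate([569, -1, 1859]) rotate([-90, 0, 0]) cylinder(h = 149, r = 48);
}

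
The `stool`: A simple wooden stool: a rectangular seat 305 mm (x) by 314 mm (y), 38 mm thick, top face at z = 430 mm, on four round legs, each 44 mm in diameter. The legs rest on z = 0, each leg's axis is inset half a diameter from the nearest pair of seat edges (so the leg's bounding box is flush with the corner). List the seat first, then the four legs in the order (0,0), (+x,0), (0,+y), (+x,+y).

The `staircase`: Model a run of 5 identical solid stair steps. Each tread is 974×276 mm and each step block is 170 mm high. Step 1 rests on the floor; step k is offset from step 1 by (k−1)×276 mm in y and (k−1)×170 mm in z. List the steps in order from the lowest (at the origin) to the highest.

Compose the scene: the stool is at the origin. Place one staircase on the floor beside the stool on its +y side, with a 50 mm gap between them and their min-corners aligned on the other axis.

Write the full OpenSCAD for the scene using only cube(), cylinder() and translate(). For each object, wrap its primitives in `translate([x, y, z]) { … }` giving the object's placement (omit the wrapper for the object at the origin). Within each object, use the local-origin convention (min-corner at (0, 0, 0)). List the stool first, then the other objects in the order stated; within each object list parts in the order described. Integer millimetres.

translate([0, 0, 392]) cube([305, 314, 38]);
translate([22, 22, 0]) cylinder(h = 392, r = 22);
translate([283, 22, 0]) cylinder(h = 392, r = 22);
translate([22, 292, 0]) cylinder(h = 392, r = 22);
translate([283, 292, 0]) cylinder(h = 392, r = 22);
translate([0, 364, 0]) {
  cube([974, 276, 170]);
  translate([0, 276, 170]) cube([974, 276, 170]);
  translate([0, 552, 340]) cube([974, 276, 170]);
  translate([0, 828, 510]) cube([974, 276, 170]);
  translate([0, 1104, 680]) cube([974, 276, 170]);
}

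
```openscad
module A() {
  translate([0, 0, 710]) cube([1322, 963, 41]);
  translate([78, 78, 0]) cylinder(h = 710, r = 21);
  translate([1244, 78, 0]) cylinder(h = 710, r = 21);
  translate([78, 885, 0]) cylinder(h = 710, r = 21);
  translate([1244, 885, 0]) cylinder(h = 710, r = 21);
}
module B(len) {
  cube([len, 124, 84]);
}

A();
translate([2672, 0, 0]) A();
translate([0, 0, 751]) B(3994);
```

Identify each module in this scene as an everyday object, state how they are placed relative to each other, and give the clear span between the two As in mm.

Second table starts at x = 2672; first ends at x = 1322; clear span = 2672 − 1322 = 1350 mm.

A is a table. B is a beam. A beam spans the tops of two tables. The clear span between the two tables is 1350 mm.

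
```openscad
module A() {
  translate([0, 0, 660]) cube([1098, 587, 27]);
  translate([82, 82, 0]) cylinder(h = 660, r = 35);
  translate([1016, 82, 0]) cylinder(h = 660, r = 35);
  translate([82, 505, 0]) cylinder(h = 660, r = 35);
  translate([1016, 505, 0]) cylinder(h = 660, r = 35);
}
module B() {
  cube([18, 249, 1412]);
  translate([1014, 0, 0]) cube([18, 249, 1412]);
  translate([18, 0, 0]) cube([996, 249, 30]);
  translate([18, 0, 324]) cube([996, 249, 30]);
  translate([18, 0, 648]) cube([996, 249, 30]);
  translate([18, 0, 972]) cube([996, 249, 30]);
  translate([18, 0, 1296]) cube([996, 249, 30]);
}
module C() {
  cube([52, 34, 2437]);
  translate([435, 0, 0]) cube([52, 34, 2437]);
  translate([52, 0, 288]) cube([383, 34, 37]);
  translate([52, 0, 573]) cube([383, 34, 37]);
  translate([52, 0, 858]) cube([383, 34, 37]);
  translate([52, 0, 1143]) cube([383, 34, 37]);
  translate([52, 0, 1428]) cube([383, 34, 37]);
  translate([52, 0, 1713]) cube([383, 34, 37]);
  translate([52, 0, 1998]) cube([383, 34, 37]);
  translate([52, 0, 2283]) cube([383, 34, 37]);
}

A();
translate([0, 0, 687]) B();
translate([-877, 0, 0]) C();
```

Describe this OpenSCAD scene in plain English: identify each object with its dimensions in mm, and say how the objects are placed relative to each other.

A is a table with a 1098×587 mm rectangular top, 27 mm thick, top surface at z = 687 mm, supported by four round legs of 70 mm diameter, each leg's bounding box inset 47 mm from the nearest pair of top edges, running from the floor.

B is a bookshelf 1032 mm wide overall, 249 mm deep and 1412 mm tall. The two sides are 18 mm thick vertical panels. 5 horizontal shelves of 30 mm thickness span between the inner faces of the sides; the lowest shelf sits on the floor and shelves are stacked with a clear vertical gap of 294 mm between each pair.

C is a straight ladder. Two 52×34 mm vertical rails, 2437 mm tall, stand 487 mm apart (outside-to-outside) with their front faces coplanar on the −y side. 8 rungs, each 34 mm deep and 37 mm tall, span between the inner faces of the rails, front faces flush with the rails. The lowest rung's underside is at z = 288 mm and rungs are spaced 285 mm apart (underside to underside).

The bookshelf is on top of the table. The ladder is on the floor beside the table on its −x side.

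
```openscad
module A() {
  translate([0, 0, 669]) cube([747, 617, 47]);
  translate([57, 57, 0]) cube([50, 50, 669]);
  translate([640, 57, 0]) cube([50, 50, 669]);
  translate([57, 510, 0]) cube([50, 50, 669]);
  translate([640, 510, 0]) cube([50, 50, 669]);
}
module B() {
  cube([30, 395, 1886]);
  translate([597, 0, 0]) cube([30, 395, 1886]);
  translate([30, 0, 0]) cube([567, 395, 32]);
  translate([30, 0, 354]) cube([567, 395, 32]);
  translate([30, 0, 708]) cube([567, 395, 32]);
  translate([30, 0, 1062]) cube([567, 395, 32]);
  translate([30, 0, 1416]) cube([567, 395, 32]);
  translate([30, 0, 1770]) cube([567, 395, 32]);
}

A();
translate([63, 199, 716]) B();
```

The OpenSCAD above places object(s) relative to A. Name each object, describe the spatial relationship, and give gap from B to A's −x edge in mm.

A is a table. B is a bookshelf. The bookshelf is on top of the table. The gap from the bookshelf to the table's −x edge is 63 mm.

The bookshelf's min-x is at 63; the table's min-x is 0; gap = 63 mm.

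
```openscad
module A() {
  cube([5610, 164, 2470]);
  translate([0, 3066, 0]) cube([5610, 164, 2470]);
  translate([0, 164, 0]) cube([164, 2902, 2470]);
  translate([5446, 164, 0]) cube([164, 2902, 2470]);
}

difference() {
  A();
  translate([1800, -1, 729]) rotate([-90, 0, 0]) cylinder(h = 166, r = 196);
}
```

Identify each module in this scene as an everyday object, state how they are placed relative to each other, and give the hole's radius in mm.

The subtracted cylinder has r = 196 mm.

A is a house frame. The house frame has a circular hole through its front wall. The hole's radius is 196 mm.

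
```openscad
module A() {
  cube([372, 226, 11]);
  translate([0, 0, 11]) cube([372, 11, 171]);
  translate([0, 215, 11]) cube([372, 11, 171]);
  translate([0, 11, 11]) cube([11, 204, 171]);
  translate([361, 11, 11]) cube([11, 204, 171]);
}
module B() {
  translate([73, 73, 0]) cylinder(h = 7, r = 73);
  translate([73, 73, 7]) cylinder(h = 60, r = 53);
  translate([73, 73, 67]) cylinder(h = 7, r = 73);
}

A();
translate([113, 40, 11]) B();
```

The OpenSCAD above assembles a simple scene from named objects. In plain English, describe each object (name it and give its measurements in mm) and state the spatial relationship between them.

A is an open-topped rectangular box: outside dimensions 372×226×182 mm, with a uniform wall and base thickness of 11 mm. The base is a full 372×226 slab on the floor; four walls sit on top of the base. The front and back walls (the −y and +y sides) span the full width; the two side walls fit between them.

B is a spool: two coaxial disc flanges of radius 73 mm and thickness 7 mm, joined by a core cylinder of radius 53 mm and height 60 mm. The lower flange rests on z = 0 and the three cylinders share a vertical axis.

The spool sits inside the open box, centred.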